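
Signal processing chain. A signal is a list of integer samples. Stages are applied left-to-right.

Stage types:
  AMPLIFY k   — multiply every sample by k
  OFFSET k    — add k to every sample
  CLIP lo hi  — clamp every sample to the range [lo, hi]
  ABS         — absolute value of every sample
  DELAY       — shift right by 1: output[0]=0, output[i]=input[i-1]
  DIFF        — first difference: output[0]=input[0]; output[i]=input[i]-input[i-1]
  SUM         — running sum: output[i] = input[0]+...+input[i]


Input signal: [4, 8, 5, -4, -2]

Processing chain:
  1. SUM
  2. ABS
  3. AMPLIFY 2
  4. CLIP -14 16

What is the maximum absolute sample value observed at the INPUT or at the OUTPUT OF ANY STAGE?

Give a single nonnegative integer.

Input: [4, 8, 5, -4, -2] (max |s|=8)
Stage 1 (SUM): sum[0..0]=4, sum[0..1]=12, sum[0..2]=17, sum[0..3]=13, sum[0..4]=11 -> [4, 12, 17, 13, 11] (max |s|=17)
Stage 2 (ABS): |4|=4, |12|=12, |17|=17, |13|=13, |11|=11 -> [4, 12, 17, 13, 11] (max |s|=17)
Stage 3 (AMPLIFY 2): 4*2=8, 12*2=24, 17*2=34, 13*2=26, 11*2=22 -> [8, 24, 34, 26, 22] (max |s|=34)
Stage 4 (CLIP -14 16): clip(8,-14,16)=8, clip(24,-14,16)=16, clip(34,-14,16)=16, clip(26,-14,16)=16, clip(22,-14,16)=16 -> [8, 16, 16, 16, 16] (max |s|=16)
Overall max amplitude: 34

Answer: 34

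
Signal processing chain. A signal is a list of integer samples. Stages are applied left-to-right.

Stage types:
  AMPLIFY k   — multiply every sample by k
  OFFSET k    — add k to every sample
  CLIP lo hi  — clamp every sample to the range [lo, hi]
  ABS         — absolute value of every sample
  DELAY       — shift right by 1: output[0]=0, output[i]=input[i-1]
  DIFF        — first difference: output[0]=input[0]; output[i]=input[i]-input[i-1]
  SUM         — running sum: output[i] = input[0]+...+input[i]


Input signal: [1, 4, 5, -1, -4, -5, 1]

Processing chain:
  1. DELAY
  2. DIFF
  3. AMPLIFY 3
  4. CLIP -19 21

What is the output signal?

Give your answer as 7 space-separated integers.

Input: [1, 4, 5, -1, -4, -5, 1]
Stage 1 (DELAY): [0, 1, 4, 5, -1, -4, -5] = [0, 1, 4, 5, -1, -4, -5] -> [0, 1, 4, 5, -1, -4, -5]
Stage 2 (DIFF): s[0]=0, 1-0=1, 4-1=3, 5-4=1, -1-5=-6, -4--1=-3, -5--4=-1 -> [0, 1, 3, 1, -6, -3, -1]
Stage 3 (AMPLIFY 3): 0*3=0, 1*3=3, 3*3=9, 1*3=3, -6*3=-18, -3*3=-9, -1*3=-3 -> [0, 3, 9, 3, -18, -9, -3]
Stage 4 (CLIP -19 21): clip(0,-19,21)=0, clip(3,-19,21)=3, clip(9,-19,21)=9, clip(3,-19,21)=3, clip(-18,-19,21)=-18, clip(-9,-19,21)=-9, clip(-3,-19,21)=-3 -> [0, 3, 9, 3, -18, -9, -3]

Answer: 0 3 9 3 -18 -9 -3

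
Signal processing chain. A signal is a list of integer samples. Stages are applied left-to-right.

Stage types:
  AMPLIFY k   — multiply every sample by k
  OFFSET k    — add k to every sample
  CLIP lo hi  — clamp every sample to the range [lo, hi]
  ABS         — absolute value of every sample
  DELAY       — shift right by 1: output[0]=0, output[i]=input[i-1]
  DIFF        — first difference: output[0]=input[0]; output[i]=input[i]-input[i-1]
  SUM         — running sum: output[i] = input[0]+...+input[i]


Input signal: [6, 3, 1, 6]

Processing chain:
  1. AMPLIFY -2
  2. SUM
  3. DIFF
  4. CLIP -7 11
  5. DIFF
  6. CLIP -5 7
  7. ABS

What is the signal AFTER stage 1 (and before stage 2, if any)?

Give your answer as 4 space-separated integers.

Input: [6, 3, 1, 6]
Stage 1 (AMPLIFY -2): 6*-2=-12, 3*-2=-6, 1*-2=-2, 6*-2=-12 -> [-12, -6, -2, -12]

Answer: -12 -6 -2 -12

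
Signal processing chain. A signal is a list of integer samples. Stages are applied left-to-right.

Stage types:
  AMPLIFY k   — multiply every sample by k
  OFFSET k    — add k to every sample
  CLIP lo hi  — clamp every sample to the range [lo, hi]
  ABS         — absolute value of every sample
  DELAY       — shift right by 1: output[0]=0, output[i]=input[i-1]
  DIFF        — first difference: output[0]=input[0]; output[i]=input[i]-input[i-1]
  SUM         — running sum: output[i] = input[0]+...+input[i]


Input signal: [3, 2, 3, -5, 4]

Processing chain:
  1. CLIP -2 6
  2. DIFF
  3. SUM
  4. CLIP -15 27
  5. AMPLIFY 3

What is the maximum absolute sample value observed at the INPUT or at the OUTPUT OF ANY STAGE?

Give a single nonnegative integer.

Answer: 12

Derivation:
Input: [3, 2, 3, -5, 4] (max |s|=5)
Stage 1 (CLIP -2 6): clip(3,-2,6)=3, clip(2,-2,6)=2, clip(3,-2,6)=3, clip(-5,-2,6)=-2, clip(4,-2,6)=4 -> [3, 2, 3, -2, 4] (max |s|=4)
Stage 2 (DIFF): s[0]=3, 2-3=-1, 3-2=1, -2-3=-5, 4--2=6 -> [3, -1, 1, -5, 6] (max |s|=6)
Stage 3 (SUM): sum[0..0]=3, sum[0..1]=2, sum[0..2]=3, sum[0..3]=-2, sum[0..4]=4 -> [3, 2, 3, -2, 4] (max |s|=4)
Stage 4 (CLIP -15 27): clip(3,-15,27)=3, clip(2,-15,27)=2, clip(3,-15,27)=3, clip(-2,-15,27)=-2, clip(4,-15,27)=4 -> [3, 2, 3, -2, 4] (max |s|=4)
Stage 5 (AMPLIFY 3): 3*3=9, 2*3=6, 3*3=9, -2*3=-6, 4*3=12 -> [9, 6, 9, -6, 12] (max |s|=12)
Overall max amplitude: 12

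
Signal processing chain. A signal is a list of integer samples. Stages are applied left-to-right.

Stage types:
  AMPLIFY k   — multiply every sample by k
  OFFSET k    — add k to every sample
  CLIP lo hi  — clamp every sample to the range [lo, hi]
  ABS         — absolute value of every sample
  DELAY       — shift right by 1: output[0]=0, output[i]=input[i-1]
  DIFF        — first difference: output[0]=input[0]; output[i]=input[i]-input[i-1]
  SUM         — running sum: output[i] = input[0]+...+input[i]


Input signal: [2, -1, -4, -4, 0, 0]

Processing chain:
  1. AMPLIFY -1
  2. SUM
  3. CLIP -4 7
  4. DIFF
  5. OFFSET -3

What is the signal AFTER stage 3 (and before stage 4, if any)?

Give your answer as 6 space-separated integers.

Input: [2, -1, -4, -4, 0, 0]
Stage 1 (AMPLIFY -1): 2*-1=-2, -1*-1=1, -4*-1=4, -4*-1=4, 0*-1=0, 0*-1=0 -> [-2, 1, 4, 4, 0, 0]
Stage 2 (SUM): sum[0..0]=-2, sum[0..1]=-1, sum[0..2]=3, sum[0..3]=7, sum[0..4]=7, sum[0..5]=7 -> [-2, -1, 3, 7, 7, 7]
Stage 3 (CLIP -4 7): clip(-2,-4,7)=-2, clip(-1,-4,7)=-1, clip(3,-4,7)=3, clip(7,-4,7)=7, clip(7,-4,7)=7, clip(7,-4,7)=7 -> [-2, -1, 3, 7, 7, 7]

Answer: -2 -1 3 7 7 7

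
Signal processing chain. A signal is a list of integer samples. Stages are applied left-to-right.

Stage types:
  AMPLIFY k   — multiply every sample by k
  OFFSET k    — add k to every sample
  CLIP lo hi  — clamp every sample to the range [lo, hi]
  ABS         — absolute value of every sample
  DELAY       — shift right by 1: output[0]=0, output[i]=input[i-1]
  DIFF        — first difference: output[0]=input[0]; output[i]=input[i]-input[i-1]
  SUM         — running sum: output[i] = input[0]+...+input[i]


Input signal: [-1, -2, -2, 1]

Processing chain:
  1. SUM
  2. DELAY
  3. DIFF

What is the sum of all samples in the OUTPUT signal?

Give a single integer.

Answer: -5

Derivation:
Input: [-1, -2, -2, 1]
Stage 1 (SUM): sum[0..0]=-1, sum[0..1]=-3, sum[0..2]=-5, sum[0..3]=-4 -> [-1, -3, -5, -4]
Stage 2 (DELAY): [0, -1, -3, -5] = [0, -1, -3, -5] -> [0, -1, -3, -5]
Stage 3 (DIFF): s[0]=0, -1-0=-1, -3--1=-2, -5--3=-2 -> [0, -1, -2, -2]
Output sum: -5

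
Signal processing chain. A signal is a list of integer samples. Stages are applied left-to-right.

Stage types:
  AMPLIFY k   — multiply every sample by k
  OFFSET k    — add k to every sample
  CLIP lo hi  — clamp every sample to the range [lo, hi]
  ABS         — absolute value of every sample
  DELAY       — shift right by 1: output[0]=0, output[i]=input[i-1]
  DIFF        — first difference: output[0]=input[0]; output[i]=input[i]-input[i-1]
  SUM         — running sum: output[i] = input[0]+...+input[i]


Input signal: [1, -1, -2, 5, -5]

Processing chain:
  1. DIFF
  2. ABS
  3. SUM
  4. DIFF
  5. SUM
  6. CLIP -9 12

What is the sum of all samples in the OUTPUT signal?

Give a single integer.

Answer: 31

Derivation:
Input: [1, -1, -2, 5, -5]
Stage 1 (DIFF): s[0]=1, -1-1=-2, -2--1=-1, 5--2=7, -5-5=-10 -> [1, -2, -1, 7, -10]
Stage 2 (ABS): |1|=1, |-2|=2, |-1|=1, |7|=7, |-10|=10 -> [1, 2, 1, 7, 10]
Stage 3 (SUM): sum[0..0]=1, sum[0..1]=3, sum[0..2]=4, sum[0..3]=11, sum[0..4]=21 -> [1, 3, 4, 11, 21]
Stage 4 (DIFF): s[0]=1, 3-1=2, 4-3=1, 11-4=7, 21-11=10 -> [1, 2, 1, 7, 10]
Stage 5 (SUM): sum[0..0]=1, sum[0..1]=3, sum[0..2]=4, sum[0..3]=11, sum[0..4]=21 -> [1, 3, 4, 11, 21]
Stage 6 (CLIP -9 12): clip(1,-9,12)=1, clip(3,-9,12)=3, clip(4,-9,12)=4, clip(11,-9,12)=11, clip(21,-9,12)=12 -> [1, 3, 4, 11, 12]
Output sum: 31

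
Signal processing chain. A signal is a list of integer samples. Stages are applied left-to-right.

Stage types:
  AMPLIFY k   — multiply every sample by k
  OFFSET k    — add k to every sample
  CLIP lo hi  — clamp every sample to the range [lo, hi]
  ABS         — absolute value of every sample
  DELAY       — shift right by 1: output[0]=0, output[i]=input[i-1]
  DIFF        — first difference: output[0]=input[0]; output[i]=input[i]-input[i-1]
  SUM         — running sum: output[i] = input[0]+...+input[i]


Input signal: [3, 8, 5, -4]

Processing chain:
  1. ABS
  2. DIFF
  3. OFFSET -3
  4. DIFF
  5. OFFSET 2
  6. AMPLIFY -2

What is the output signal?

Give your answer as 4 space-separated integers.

Answer: -4 -8 12 -8

Derivation:
Input: [3, 8, 5, -4]
Stage 1 (ABS): |3|=3, |8|=8, |5|=5, |-4|=4 -> [3, 8, 5, 4]
Stage 2 (DIFF): s[0]=3, 8-3=5, 5-8=-3, 4-5=-1 -> [3, 5, -3, -1]
Stage 3 (OFFSET -3): 3+-3=0, 5+-3=2, -3+-3=-6, -1+-3=-4 -> [0, 2, -6, -4]
Stage 4 (DIFF): s[0]=0, 2-0=2, -6-2=-8, -4--6=2 -> [0, 2, -8, 2]
Stage 5 (OFFSET 2): 0+2=2, 2+2=4, -8+2=-6, 2+2=4 -> [2, 4, -6, 4]
Stage 6 (AMPLIFY -2): 2*-2=-4, 4*-2=-8, -6*-2=12, 4*-2=-8 -> [-4, -8, 12, -8]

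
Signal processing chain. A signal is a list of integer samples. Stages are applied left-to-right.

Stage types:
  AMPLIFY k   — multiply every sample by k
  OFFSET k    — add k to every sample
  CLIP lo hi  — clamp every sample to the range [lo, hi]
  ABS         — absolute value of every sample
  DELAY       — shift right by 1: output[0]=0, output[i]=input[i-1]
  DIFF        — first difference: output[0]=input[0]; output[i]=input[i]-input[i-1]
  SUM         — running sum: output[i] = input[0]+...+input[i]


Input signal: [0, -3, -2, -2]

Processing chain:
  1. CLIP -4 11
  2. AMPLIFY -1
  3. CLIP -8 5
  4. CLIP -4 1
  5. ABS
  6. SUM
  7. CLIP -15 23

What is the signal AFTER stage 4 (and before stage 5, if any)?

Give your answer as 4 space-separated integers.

Input: [0, -3, -2, -2]
Stage 1 (CLIP -4 11): clip(0,-4,11)=0, clip(-3,-4,11)=-3, clip(-2,-4,11)=-2, clip(-2,-4,11)=-2 -> [0, -3, -2, -2]
Stage 2 (AMPLIFY -1): 0*-1=0, -3*-1=3, -2*-1=2, -2*-1=2 -> [0, 3, 2, 2]
Stage 3 (CLIP -8 5): clip(0,-8,5)=0, clip(3,-8,5)=3, clip(2,-8,5)=2, clip(2,-8,5)=2 -> [0, 3, 2, 2]
Stage 4 (CLIP -4 1): clip(0,-4,1)=0, clip(3,-4,1)=1, clip(2,-4,1)=1, clip(2,-4,1)=1 -> [0, 1, 1, 1]

Answer: 0 1 1 1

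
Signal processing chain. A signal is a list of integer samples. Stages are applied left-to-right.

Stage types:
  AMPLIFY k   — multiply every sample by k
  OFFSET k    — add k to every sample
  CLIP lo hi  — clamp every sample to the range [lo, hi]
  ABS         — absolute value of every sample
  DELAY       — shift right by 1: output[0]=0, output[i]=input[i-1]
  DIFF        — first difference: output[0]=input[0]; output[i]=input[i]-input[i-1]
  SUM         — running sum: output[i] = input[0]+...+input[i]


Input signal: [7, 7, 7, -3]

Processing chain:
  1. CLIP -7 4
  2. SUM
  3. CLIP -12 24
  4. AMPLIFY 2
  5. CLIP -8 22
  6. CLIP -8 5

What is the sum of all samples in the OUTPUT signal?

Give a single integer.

Answer: 20

Derivation:
Input: [7, 7, 7, -3]
Stage 1 (CLIP -7 4): clip(7,-7,4)=4, clip(7,-7,4)=4, clip(7,-7,4)=4, clip(-3,-7,4)=-3 -> [4, 4, 4, -3]
Stage 2 (SUM): sum[0..0]=4, sum[0..1]=8, sum[0..2]=12, sum[0..3]=9 -> [4, 8, 12, 9]
Stage 3 (CLIP -12 24): clip(4,-12,24)=4, clip(8,-12,24)=8, clip(12,-12,24)=12, clip(9,-12,24)=9 -> [4, 8, 12, 9]
Stage 4 (AMPLIFY 2): 4*2=8, 8*2=16, 12*2=24, 9*2=18 -> [8, 16, 24, 18]
Stage 5 (CLIP -8 22): clip(8,-8,22)=8, clip(16,-8,22)=16, clip(24,-8,22)=22, clip(18,-8,22)=18 -> [8, 16, 22, 18]
Stage 6 (CLIP -8 5): clip(8,-8,5)=5, clip(16,-8,5)=5, clip(22,-8,5)=5, clip(18,-8,5)=5 -> [5, 5, 5, 5]
Output sum: 20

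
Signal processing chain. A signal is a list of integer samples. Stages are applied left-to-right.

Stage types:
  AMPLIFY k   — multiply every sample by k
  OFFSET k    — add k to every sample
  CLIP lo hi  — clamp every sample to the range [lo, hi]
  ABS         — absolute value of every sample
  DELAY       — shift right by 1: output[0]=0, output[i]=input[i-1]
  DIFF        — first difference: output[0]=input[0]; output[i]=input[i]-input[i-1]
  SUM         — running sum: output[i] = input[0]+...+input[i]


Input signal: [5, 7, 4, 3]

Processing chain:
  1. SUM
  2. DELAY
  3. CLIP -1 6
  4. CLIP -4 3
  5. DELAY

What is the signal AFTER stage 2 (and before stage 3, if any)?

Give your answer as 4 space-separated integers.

Input: [5, 7, 4, 3]
Stage 1 (SUM): sum[0..0]=5, sum[0..1]=12, sum[0..2]=16, sum[0..3]=19 -> [5, 12, 16, 19]
Stage 2 (DELAY): [0, 5, 12, 16] = [0, 5, 12, 16] -> [0, 5, 12, 16]

Answer: 0 5 12 16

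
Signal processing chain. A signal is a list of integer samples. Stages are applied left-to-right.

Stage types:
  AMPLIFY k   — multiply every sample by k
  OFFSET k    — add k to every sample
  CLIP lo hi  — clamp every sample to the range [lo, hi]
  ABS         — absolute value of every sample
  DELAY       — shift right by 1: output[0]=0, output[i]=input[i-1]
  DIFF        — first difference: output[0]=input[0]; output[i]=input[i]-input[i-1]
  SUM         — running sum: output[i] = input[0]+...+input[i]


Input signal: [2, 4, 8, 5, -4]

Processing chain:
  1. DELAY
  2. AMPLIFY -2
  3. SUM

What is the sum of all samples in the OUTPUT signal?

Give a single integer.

Answer: -82

Derivation:
Input: [2, 4, 8, 5, -4]
Stage 1 (DELAY): [0, 2, 4, 8, 5] = [0, 2, 4, 8, 5] -> [0, 2, 4, 8, 5]
Stage 2 (AMPLIFY -2): 0*-2=0, 2*-2=-4, 4*-2=-8, 8*-2=-16, 5*-2=-10 -> [0, -4, -8, -16, -10]
Stage 3 (SUM): sum[0..0]=0, sum[0..1]=-4, sum[0..2]=-12, sum[0..3]=-28, sum[0..4]=-38 -> [0, -4, -12, -28, -38]
Output sum: -82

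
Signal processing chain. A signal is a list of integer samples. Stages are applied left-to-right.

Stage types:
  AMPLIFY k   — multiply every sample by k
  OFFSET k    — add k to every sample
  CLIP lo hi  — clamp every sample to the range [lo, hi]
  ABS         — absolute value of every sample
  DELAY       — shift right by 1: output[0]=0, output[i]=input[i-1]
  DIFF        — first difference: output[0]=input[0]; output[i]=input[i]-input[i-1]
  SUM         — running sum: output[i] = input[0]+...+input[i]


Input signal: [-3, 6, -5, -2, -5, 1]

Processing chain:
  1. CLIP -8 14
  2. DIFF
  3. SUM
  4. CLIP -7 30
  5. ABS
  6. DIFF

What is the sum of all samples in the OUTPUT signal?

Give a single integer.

Input: [-3, 6, -5, -2, -5, 1]
Stage 1 (CLIP -8 14): clip(-3,-8,14)=-3, clip(6,-8,14)=6, clip(-5,-8,14)=-5, clip(-2,-8,14)=-2, clip(-5,-8,14)=-5, clip(1,-8,14)=1 -> [-3, 6, -5, -2, -5, 1]
Stage 2 (DIFF): s[0]=-3, 6--3=9, -5-6=-11, -2--5=3, -5--2=-3, 1--5=6 -> [-3, 9, -11, 3, -3, 6]
Stage 3 (SUM): sum[0..0]=-3, sum[0..1]=6, sum[0..2]=-5, sum[0..3]=-2, sum[0..4]=-5, sum[0..5]=1 -> [-3, 6, -5, -2, -5, 1]
Stage 4 (CLIP -7 30): clip(-3,-7,30)=-3, clip(6,-7,30)=6, clip(-5,-7,30)=-5, clip(-2,-7,30)=-2, clip(-5,-7,30)=-5, clip(1,-7,30)=1 -> [-3, 6, -5, -2, -5, 1]
Stage 5 (ABS): |-3|=3, |6|=6, |-5|=5, |-2|=2, |-5|=5, |1|=1 -> [3, 6, 5, 2, 5, 1]
Stage 6 (DIFF): s[0]=3, 6-3=3, 5-6=-1, 2-5=-3, 5-2=3, 1-5=-4 -> [3, 3, -1, -3, 3, -4]
Output sum: 1

Answer: 1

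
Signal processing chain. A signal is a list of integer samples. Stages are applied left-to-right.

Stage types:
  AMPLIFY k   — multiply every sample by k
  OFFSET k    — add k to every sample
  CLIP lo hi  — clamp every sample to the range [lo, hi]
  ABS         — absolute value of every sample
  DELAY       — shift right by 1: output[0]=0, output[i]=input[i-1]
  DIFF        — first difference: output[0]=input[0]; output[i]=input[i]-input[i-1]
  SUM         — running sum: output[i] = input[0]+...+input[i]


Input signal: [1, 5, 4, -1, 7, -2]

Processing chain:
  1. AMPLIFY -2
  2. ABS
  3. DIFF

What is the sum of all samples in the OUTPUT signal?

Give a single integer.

Answer: 4

Derivation:
Input: [1, 5, 4, -1, 7, -2]
Stage 1 (AMPLIFY -2): 1*-2=-2, 5*-2=-10, 4*-2=-8, -1*-2=2, 7*-2=-14, -2*-2=4 -> [-2, -10, -8, 2, -14, 4]
Stage 2 (ABS): |-2|=2, |-10|=10, |-8|=8, |2|=2, |-14|=14, |4|=4 -> [2, 10, 8, 2, 14, 4]
Stage 3 (DIFF): s[0]=2, 10-2=8, 8-10=-2, 2-8=-6, 14-2=12, 4-14=-10 -> [2, 8, -2, -6, 12, -10]
Output sum: 4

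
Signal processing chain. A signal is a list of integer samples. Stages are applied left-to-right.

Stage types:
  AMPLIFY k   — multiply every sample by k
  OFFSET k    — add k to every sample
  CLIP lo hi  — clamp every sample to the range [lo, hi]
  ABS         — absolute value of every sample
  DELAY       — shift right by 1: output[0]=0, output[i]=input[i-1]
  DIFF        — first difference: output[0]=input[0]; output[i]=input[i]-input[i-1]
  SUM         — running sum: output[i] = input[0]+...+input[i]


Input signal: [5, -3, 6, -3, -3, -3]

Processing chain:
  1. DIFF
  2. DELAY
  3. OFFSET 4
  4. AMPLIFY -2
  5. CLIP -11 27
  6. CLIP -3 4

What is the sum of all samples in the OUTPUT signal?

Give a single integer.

Input: [5, -3, 6, -3, -3, -3]
Stage 1 (DIFF): s[0]=5, -3-5=-8, 6--3=9, -3-6=-9, -3--3=0, -3--3=0 -> [5, -8, 9, -9, 0, 0]
Stage 2 (DELAY): [0, 5, -8, 9, -9, 0] = [0, 5, -8, 9, -9, 0] -> [0, 5, -8, 9, -9, 0]
Stage 3 (OFFSET 4): 0+4=4, 5+4=9, -8+4=-4, 9+4=13, -9+4=-5, 0+4=4 -> [4, 9, -4, 13, -5, 4]
Stage 4 (AMPLIFY -2): 4*-2=-8, 9*-2=-18, -4*-2=8, 13*-2=-26, -5*-2=10, 4*-2=-8 -> [-8, -18, 8, -26, 10, -8]
Stage 5 (CLIP -11 27): clip(-8,-11,27)=-8, clip(-18,-11,27)=-11, clip(8,-11,27)=8, clip(-26,-11,27)=-11, clip(10,-11,27)=10, clip(-8,-11,27)=-8 -> [-8, -11, 8, -11, 10, -8]
Stage 6 (CLIP -3 4): clip(-8,-3,4)=-3, clip(-11,-3,4)=-3, clip(8,-3,4)=4, clip(-11,-3,4)=-3, clip(10,-3,4)=4, clip(-8,-3,4)=-3 -> [-3, -3, 4, -3, 4, -3]
Output sum: -4

Answer: -4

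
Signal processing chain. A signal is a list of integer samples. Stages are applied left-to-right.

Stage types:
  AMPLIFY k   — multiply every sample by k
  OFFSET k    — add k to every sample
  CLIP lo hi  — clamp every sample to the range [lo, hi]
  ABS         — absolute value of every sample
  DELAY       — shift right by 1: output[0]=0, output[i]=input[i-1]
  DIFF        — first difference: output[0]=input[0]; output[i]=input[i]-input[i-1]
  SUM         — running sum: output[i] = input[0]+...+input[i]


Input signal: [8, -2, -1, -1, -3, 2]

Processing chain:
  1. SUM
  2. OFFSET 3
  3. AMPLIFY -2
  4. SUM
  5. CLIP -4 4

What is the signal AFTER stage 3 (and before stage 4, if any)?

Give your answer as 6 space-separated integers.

Input: [8, -2, -1, -1, -3, 2]
Stage 1 (SUM): sum[0..0]=8, sum[0..1]=6, sum[0..2]=5, sum[0..3]=4, sum[0..4]=1, sum[0..5]=3 -> [8, 6, 5, 4, 1, 3]
Stage 2 (OFFSET 3): 8+3=11, 6+3=9, 5+3=8, 4+3=7, 1+3=4, 3+3=6 -> [11, 9, 8, 7, 4, 6]
Stage 3 (AMPLIFY -2): 11*-2=-22, 9*-2=-18, 8*-2=-16, 7*-2=-14, 4*-2=-8, 6*-2=-12 -> [-22, -18, -16, -14, -8, -12]

Answer: -22 -18 -16 -14 -8 -12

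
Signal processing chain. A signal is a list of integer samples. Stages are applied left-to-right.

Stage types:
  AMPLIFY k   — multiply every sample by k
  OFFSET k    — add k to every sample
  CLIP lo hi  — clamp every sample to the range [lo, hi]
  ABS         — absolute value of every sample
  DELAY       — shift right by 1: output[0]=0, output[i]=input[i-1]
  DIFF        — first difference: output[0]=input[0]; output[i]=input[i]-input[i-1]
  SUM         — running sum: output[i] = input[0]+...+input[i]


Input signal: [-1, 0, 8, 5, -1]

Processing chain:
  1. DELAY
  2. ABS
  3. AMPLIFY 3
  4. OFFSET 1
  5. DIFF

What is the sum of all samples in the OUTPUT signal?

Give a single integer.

Answer: 16

Derivation:
Input: [-1, 0, 8, 5, -1]
Stage 1 (DELAY): [0, -1, 0, 8, 5] = [0, -1, 0, 8, 5] -> [0, -1, 0, 8, 5]
Stage 2 (ABS): |0|=0, |-1|=1, |0|=0, |8|=8, |5|=5 -> [0, 1, 0, 8, 5]
Stage 3 (AMPLIFY 3): 0*3=0, 1*3=3, 0*3=0, 8*3=24, 5*3=15 -> [0, 3, 0, 24, 15]
Stage 4 (OFFSET 1): 0+1=1, 3+1=4, 0+1=1, 24+1=25, 15+1=16 -> [1, 4, 1, 25, 16]
Stage 5 (DIFF): s[0]=1, 4-1=3, 1-4=-3, 25-1=24, 16-25=-9 -> [1, 3, -3, 24, -9]
Output sum: 16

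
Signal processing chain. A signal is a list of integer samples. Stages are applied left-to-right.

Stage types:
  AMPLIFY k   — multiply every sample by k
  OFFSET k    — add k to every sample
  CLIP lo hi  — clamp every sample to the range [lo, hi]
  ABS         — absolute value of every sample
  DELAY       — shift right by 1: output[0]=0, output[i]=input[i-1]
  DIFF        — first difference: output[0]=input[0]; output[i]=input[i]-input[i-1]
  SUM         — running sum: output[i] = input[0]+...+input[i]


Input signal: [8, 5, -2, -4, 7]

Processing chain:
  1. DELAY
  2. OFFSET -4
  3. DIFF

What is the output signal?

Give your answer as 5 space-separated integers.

Input: [8, 5, -2, -4, 7]
Stage 1 (DELAY): [0, 8, 5, -2, -4] = [0, 8, 5, -2, -4] -> [0, 8, 5, -2, -4]
Stage 2 (OFFSET -4): 0+-4=-4, 8+-4=4, 5+-4=1, -2+-4=-6, -4+-4=-8 -> [-4, 4, 1, -6, -8]
Stage 3 (DIFF): s[0]=-4, 4--4=8, 1-4=-3, -6-1=-7, -8--6=-2 -> [-4, 8, -3, -7, -2]

Answer: -4 8 -3 -7 -2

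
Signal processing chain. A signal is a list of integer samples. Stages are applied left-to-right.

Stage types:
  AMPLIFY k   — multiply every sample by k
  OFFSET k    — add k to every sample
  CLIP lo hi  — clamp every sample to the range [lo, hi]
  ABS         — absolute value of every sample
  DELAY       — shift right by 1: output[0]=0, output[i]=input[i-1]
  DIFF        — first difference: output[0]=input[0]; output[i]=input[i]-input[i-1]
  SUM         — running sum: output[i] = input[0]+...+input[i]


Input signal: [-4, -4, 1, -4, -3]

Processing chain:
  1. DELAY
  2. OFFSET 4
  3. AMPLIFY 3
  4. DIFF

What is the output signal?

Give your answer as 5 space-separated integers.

Input: [-4, -4, 1, -4, -3]
Stage 1 (DELAY): [0, -4, -4, 1, -4] = [0, -4, -4, 1, -4] -> [0, -4, -4, 1, -4]
Stage 2 (OFFSET 4): 0+4=4, -4+4=0, -4+4=0, 1+4=5, -4+4=0 -> [4, 0, 0, 5, 0]
Stage 3 (AMPLIFY 3): 4*3=12, 0*3=0, 0*3=0, 5*3=15, 0*3=0 -> [12, 0, 0, 15, 0]
Stage 4 (DIFF): s[0]=12, 0-12=-12, 0-0=0, 15-0=15, 0-15=-15 -> [12, -12, 0, 15, -15]

Answer: 12 -12 0 15 -15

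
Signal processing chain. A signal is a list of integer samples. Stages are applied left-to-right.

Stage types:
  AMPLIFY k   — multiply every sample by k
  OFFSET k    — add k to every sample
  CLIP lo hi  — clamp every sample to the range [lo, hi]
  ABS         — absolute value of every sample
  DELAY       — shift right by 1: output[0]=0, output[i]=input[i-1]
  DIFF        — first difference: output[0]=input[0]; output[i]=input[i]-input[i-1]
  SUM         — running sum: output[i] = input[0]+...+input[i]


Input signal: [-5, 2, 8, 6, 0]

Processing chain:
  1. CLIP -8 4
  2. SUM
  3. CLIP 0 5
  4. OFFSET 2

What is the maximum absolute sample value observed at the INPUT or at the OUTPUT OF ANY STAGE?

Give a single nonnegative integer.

Input: [-5, 2, 8, 6, 0] (max |s|=8)
Stage 1 (CLIP -8 4): clip(-5,-8,4)=-5, clip(2,-8,4)=2, clip(8,-8,4)=4, clip(6,-8,4)=4, clip(0,-8,4)=0 -> [-5, 2, 4, 4, 0] (max |s|=5)
Stage 2 (SUM): sum[0..0]=-5, sum[0..1]=-3, sum[0..2]=1, sum[0..3]=5, sum[0..4]=5 -> [-5, -3, 1, 5, 5] (max |s|=5)
Stage 3 (CLIP 0 5): clip(-5,0,5)=0, clip(-3,0,5)=0, clip(1,0,5)=1, clip(5,0,5)=5, clip(5,0,5)=5 -> [0, 0, 1, 5, 5] (max |s|=5)
Stage 4 (OFFSET 2): 0+2=2, 0+2=2, 1+2=3, 5+2=7, 5+2=7 -> [2, 2, 3, 7, 7] (max |s|=7)
Overall max amplitude: 8

Answer: 8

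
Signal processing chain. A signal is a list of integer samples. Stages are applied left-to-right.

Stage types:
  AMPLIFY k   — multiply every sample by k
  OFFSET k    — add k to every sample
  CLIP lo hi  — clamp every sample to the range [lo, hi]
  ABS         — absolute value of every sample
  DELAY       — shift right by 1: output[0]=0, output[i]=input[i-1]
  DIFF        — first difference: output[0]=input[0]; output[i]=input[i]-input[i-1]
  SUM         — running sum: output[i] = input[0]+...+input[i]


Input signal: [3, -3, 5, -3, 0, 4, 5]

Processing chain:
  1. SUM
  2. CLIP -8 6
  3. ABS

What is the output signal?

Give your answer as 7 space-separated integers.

Answer: 3 0 5 2 2 6 6

Derivation:
Input: [3, -3, 5, -3, 0, 4, 5]
Stage 1 (SUM): sum[0..0]=3, sum[0..1]=0, sum[0..2]=5, sum[0..3]=2, sum[0..4]=2, sum[0..5]=6, sum[0..6]=11 -> [3, 0, 5, 2, 2, 6, 11]
Stage 2 (CLIP -8 6): clip(3,-8,6)=3, clip(0,-8,6)=0, clip(5,-8,6)=5, clip(2,-8,6)=2, clip(2,-8,6)=2, clip(6,-8,6)=6, clip(11,-8,6)=6 -> [3, 0, 5, 2, 2, 6, 6]
Stage 3 (ABS): |3|=3, |0|=0, |5|=5, |2|=2, |2|=2, |6|=6, |6|=6 -> [3, 0, 5, 2, 2, 6, 6]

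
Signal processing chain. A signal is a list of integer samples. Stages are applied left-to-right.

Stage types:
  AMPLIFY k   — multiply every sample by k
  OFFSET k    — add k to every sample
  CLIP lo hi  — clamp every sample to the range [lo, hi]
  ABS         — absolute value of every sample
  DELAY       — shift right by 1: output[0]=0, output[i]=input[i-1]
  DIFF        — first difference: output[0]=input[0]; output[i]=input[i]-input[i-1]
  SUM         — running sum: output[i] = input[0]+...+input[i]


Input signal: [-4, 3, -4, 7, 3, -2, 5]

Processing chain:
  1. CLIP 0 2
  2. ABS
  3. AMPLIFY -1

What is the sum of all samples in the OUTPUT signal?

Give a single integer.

Answer: -8

Derivation:
Input: [-4, 3, -4, 7, 3, -2, 5]
Stage 1 (CLIP 0 2): clip(-4,0,2)=0, clip(3,0,2)=2, clip(-4,0,2)=0, clip(7,0,2)=2, clip(3,0,2)=2, clip(-2,0,2)=0, clip(5,0,2)=2 -> [0, 2, 0, 2, 2, 0, 2]
Stage 2 (ABS): |0|=0, |2|=2, |0|=0, |2|=2, |2|=2, |0|=0, |2|=2 -> [0, 2, 0, 2, 2, 0, 2]
Stage 3 (AMPLIFY -1): 0*-1=0, 2*-1=-2, 0*-1=0, 2*-1=-2, 2*-1=-2, 0*-1=0, 2*-1=-2 -> [0, -2, 0, -2, -2, 0, -2]
Output sum: -8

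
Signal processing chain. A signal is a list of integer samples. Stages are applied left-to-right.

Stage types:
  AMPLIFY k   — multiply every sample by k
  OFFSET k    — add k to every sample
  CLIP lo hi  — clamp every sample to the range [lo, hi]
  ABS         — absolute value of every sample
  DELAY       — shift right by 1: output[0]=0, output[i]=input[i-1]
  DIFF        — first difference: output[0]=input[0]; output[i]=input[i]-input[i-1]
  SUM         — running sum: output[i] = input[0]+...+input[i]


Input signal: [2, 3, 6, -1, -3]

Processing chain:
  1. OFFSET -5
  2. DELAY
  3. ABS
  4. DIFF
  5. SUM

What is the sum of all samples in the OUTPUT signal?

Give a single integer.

Answer: 12

Derivation:
Input: [2, 3, 6, -1, -3]
Stage 1 (OFFSET -5): 2+-5=-3, 3+-5=-2, 6+-5=1, -1+-5=-6, -3+-5=-8 -> [-3, -2, 1, -6, -8]
Stage 2 (DELAY): [0, -3, -2, 1, -6] = [0, -3, -2, 1, -6] -> [0, -3, -2, 1, -6]
Stage 3 (ABS): |0|=0, |-3|=3, |-2|=2, |1|=1, |-6|=6 -> [0, 3, 2, 1, 6]
Stage 4 (DIFF): s[0]=0, 3-0=3, 2-3=-1, 1-2=-1, 6-1=5 -> [0, 3, -1, -1, 5]
Stage 5 (SUM): sum[0..0]=0, sum[0..1]=3, sum[0..2]=2, sum[0..3]=1, sum[0..4]=6 -> [0, 3, 2, 1, 6]
Output sum: 12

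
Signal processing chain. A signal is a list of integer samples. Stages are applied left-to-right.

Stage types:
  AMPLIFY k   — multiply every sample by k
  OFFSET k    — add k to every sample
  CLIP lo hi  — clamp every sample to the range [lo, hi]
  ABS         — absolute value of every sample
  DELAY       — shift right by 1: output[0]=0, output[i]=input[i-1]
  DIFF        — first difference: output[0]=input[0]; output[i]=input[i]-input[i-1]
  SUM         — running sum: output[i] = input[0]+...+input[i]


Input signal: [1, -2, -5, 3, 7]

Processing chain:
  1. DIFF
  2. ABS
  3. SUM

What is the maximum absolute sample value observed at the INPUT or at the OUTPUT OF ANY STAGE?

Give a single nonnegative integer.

Input: [1, -2, -5, 3, 7] (max |s|=7)
Stage 1 (DIFF): s[0]=1, -2-1=-3, -5--2=-3, 3--5=8, 7-3=4 -> [1, -3, -3, 8, 4] (max |s|=8)
Stage 2 (ABS): |1|=1, |-3|=3, |-3|=3, |8|=8, |4|=4 -> [1, 3, 3, 8, 4] (max |s|=8)
Stage 3 (SUM): sum[0..0]=1, sum[0..1]=4, sum[0..2]=7, sum[0..3]=15, sum[0..4]=19 -> [1, 4, 7, 15, 19] (max |s|=19)
Overall max amplitude: 19

Answer: 19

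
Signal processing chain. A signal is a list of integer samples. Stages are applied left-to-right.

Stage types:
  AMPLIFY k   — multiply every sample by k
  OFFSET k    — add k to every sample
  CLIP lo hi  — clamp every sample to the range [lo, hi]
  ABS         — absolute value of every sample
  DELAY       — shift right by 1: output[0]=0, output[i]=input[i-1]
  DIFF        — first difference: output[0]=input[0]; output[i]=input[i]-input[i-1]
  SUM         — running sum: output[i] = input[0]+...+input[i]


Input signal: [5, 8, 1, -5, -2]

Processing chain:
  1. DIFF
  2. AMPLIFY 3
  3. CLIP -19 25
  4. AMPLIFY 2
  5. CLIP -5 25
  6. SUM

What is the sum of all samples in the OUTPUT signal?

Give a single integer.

Input: [5, 8, 1, -5, -2]
Stage 1 (DIFF): s[0]=5, 8-5=3, 1-8=-7, -5-1=-6, -2--5=3 -> [5, 3, -7, -6, 3]
Stage 2 (AMPLIFY 3): 5*3=15, 3*3=9, -7*3=-21, -6*3=-18, 3*3=9 -> [15, 9, -21, -18, 9]
Stage 3 (CLIP -19 25): clip(15,-19,25)=15, clip(9,-19,25)=9, clip(-21,-19,25)=-19, clip(-18,-19,25)=-18, clip(9,-19,25)=9 -> [15, 9, -19, -18, 9]
Stage 4 (AMPLIFY 2): 15*2=30, 9*2=18, -19*2=-38, -18*2=-36, 9*2=18 -> [30, 18, -38, -36, 18]
Stage 5 (CLIP -5 25): clip(30,-5,25)=25, clip(18,-5,25)=18, clip(-38,-5,25)=-5, clip(-36,-5,25)=-5, clip(18,-5,25)=18 -> [25, 18, -5, -5, 18]
Stage 6 (SUM): sum[0..0]=25, sum[0..1]=43, sum[0..2]=38, sum[0..3]=33, sum[0..4]=51 -> [25, 43, 38, 33, 51]
Output sum: 190

Answer: 190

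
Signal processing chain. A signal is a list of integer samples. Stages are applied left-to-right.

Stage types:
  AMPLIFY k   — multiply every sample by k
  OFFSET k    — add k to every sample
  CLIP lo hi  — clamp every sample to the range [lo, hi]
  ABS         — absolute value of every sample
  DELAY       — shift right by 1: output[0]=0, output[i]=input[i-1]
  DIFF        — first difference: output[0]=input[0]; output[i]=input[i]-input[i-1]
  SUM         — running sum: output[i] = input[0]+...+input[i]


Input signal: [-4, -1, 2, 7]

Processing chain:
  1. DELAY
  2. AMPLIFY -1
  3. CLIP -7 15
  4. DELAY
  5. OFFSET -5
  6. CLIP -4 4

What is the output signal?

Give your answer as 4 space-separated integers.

Input: [-4, -1, 2, 7]
Stage 1 (DELAY): [0, -4, -1, 2] = [0, -4, -1, 2] -> [0, -4, -1, 2]
Stage 2 (AMPLIFY -1): 0*-1=0, -4*-1=4, -1*-1=1, 2*-1=-2 -> [0, 4, 1, -2]
Stage 3 (CLIP -7 15): clip(0,-7,15)=0, clip(4,-7,15)=4, clip(1,-7,15)=1, clip(-2,-7,15)=-2 -> [0, 4, 1, -2]
Stage 4 (DELAY): [0, 0, 4, 1] = [0, 0, 4, 1] -> [0, 0, 4, 1]
Stage 5 (OFFSET -5): 0+-5=-5, 0+-5=-5, 4+-5=-1, 1+-5=-4 -> [-5, -5, -1, -4]
Stage 6 (CLIP -4 4): clip(-5,-4,4)=-4, clip(-5,-4,4)=-4, clip(-1,-4,4)=-1, clip(-4,-4,4)=-4 -> [-4, -4, -1, -4]

Answer: -4 -4 -1 -4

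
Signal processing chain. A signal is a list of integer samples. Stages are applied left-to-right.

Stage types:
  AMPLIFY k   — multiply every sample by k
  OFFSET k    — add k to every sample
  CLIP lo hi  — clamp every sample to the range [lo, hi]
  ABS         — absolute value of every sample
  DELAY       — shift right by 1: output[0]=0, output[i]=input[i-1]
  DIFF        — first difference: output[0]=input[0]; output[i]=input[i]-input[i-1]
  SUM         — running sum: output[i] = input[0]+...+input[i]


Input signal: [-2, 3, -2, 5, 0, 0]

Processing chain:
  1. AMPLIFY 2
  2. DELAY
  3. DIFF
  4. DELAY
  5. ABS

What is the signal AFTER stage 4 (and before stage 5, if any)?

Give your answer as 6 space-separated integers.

Answer: 0 0 -4 10 -10 14

Derivation:
Input: [-2, 3, -2, 5, 0, 0]
Stage 1 (AMPLIFY 2): -2*2=-4, 3*2=6, -2*2=-4, 5*2=10, 0*2=0, 0*2=0 -> [-4, 6, -4, 10, 0, 0]
Stage 2 (DELAY): [0, -4, 6, -4, 10, 0] = [0, -4, 6, -4, 10, 0] -> [0, -4, 6, -4, 10, 0]
Stage 3 (DIFF): s[0]=0, -4-0=-4, 6--4=10, -4-6=-10, 10--4=14, 0-10=-10 -> [0, -4, 10, -10, 14, -10]
Stage 4 (DELAY): [0, 0, -4, 10, -10, 14] = [0, 0, -4, 10, -10, 14] -> [0, 0, -4, 10, -10, 14]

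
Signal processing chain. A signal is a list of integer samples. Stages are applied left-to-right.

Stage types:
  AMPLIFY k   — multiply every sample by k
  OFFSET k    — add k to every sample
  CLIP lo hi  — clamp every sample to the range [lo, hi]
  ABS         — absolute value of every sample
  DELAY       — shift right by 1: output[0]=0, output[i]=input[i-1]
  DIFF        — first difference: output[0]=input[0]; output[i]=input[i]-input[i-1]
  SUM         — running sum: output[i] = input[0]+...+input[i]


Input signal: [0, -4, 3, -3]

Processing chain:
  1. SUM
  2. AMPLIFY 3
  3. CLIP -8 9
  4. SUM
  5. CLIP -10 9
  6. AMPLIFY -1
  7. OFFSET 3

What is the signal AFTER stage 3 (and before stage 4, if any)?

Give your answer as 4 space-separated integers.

Input: [0, -4, 3, -3]
Stage 1 (SUM): sum[0..0]=0, sum[0..1]=-4, sum[0..2]=-1, sum[0..3]=-4 -> [0, -4, -1, -4]
Stage 2 (AMPLIFY 3): 0*3=0, -4*3=-12, -1*3=-3, -4*3=-12 -> [0, -12, -3, -12]
Stage 3 (CLIP -8 9): clip(0,-8,9)=0, clip(-12,-8,9)=-8, clip(-3,-8,9)=-3, clip(-12,-8,9)=-8 -> [0, -8, -3, -8]

Answer: 0 -8 -3 -8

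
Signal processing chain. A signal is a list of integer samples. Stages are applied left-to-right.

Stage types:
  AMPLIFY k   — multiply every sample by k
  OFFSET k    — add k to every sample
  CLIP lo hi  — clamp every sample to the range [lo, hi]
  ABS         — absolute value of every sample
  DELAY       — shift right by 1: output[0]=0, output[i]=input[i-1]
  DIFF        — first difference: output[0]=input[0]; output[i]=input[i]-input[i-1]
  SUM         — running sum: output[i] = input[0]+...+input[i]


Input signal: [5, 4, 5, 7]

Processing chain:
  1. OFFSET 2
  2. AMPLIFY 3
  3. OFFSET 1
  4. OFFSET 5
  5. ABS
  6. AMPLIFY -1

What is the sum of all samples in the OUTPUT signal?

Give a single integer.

Input: [5, 4, 5, 7]
Stage 1 (OFFSET 2): 5+2=7, 4+2=6, 5+2=7, 7+2=9 -> [7, 6, 7, 9]
Stage 2 (AMPLIFY 3): 7*3=21, 6*3=18, 7*3=21, 9*3=27 -> [21, 18, 21, 27]
Stage 3 (OFFSET 1): 21+1=22, 18+1=19, 21+1=22, 27+1=28 -> [22, 19, 22, 28]
Stage 4 (OFFSET 5): 22+5=27, 19+5=24, 22+5=27, 28+5=33 -> [27, 24, 27, 33]
Stage 5 (ABS): |27|=27, |24|=24, |27|=27, |33|=33 -> [27, 24, 27, 33]
Stage 6 (AMPLIFY -1): 27*-1=-27, 24*-1=-24, 27*-1=-27, 33*-1=-33 -> [-27, -24, -27, -33]
Output sum: -111

Answer: -111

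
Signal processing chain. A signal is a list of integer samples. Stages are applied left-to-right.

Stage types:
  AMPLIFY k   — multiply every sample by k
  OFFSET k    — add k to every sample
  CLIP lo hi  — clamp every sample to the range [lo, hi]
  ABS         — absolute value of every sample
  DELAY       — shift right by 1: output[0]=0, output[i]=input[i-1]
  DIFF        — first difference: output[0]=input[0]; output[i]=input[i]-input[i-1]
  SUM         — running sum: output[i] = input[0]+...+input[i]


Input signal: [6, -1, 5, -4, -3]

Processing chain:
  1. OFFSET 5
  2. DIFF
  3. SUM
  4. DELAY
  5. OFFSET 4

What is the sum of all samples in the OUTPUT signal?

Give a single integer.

Answer: 46

Derivation:
Input: [6, -1, 5, -4, -3]
Stage 1 (OFFSET 5): 6+5=11, -1+5=4, 5+5=10, -4+5=1, -3+5=2 -> [11, 4, 10, 1, 2]
Stage 2 (DIFF): s[0]=11, 4-11=-7, 10-4=6, 1-10=-9, 2-1=1 -> [11, -7, 6, -9, 1]
Stage 3 (SUM): sum[0..0]=11, sum[0..1]=4, sum[0..2]=10, sum[0..3]=1, sum[0..4]=2 -> [11, 4, 10, 1, 2]
Stage 4 (DELAY): [0, 11, 4, 10, 1] = [0, 11, 4, 10, 1] -> [0, 11, 4, 10, 1]
Stage 5 (OFFSET 4): 0+4=4, 11+4=15, 4+4=8, 10+4=14, 1+4=5 -> [4, 15, 8, 14, 5]
Output sum: 46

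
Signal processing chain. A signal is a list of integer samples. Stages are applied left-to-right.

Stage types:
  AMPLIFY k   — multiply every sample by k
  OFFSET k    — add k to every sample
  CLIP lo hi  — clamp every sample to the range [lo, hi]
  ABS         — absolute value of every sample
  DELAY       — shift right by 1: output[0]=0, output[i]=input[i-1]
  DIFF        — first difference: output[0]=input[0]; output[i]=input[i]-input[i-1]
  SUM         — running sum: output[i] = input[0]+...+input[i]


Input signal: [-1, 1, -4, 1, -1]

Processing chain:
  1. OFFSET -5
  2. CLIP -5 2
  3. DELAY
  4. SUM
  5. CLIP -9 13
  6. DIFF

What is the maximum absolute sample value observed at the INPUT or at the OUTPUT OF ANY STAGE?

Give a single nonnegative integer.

Input: [-1, 1, -4, 1, -1] (max |s|=4)
Stage 1 (OFFSET -5): -1+-5=-6, 1+-5=-4, -4+-5=-9, 1+-5=-4, -1+-5=-6 -> [-6, -4, -9, -4, -6] (max |s|=9)
Stage 2 (CLIP -5 2): clip(-6,-5,2)=-5, clip(-4,-5,2)=-4, clip(-9,-5,2)=-5, clip(-4,-5,2)=-4, clip(-6,-5,2)=-5 -> [-5, -4, -5, -4, -5] (max |s|=5)
Stage 3 (DELAY): [0, -5, -4, -5, -4] = [0, -5, -4, -5, -4] -> [0, -5, -4, -5, -4] (max |s|=5)
Stage 4 (SUM): sum[0..0]=0, sum[0..1]=-5, sum[0..2]=-9, sum[0..3]=-14, sum[0..4]=-18 -> [0, -5, -9, -14, -18] (max |s|=18)
Stage 5 (CLIP -9 13): clip(0,-9,13)=0, clip(-5,-9,13)=-5, clip(-9,-9,13)=-9, clip(-14,-9,13)=-9, clip(-18,-9,13)=-9 -> [0, -5, -9, -9, -9] (max |s|=9)
Stage 6 (DIFF): s[0]=0, -5-0=-5, -9--5=-4, -9--9=0, -9--9=0 -> [0, -5, -4, 0, 0] (max |s|=5)
Overall max amplitude: 18

Answer: 18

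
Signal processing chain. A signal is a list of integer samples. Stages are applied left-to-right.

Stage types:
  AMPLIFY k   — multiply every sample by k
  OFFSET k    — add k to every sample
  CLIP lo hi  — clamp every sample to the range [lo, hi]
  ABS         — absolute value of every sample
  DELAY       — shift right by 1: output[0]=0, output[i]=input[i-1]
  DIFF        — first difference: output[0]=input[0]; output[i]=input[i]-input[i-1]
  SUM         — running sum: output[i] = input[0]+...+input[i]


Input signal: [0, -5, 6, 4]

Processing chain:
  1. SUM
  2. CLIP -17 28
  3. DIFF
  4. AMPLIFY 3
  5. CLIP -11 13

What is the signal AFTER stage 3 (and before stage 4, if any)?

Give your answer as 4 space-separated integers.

Input: [0, -5, 6, 4]
Stage 1 (SUM): sum[0..0]=0, sum[0..1]=-5, sum[0..2]=1, sum[0..3]=5 -> [0, -5, 1, 5]
Stage 2 (CLIP -17 28): clip(0,-17,28)=0, clip(-5,-17,28)=-5, clip(1,-17,28)=1, clip(5,-17,28)=5 -> [0, -5, 1, 5]
Stage 3 (DIFF): s[0]=0, -5-0=-5, 1--5=6, 5-1=4 -> [0, -5, 6, 4]

Answer: 0 -5 6 4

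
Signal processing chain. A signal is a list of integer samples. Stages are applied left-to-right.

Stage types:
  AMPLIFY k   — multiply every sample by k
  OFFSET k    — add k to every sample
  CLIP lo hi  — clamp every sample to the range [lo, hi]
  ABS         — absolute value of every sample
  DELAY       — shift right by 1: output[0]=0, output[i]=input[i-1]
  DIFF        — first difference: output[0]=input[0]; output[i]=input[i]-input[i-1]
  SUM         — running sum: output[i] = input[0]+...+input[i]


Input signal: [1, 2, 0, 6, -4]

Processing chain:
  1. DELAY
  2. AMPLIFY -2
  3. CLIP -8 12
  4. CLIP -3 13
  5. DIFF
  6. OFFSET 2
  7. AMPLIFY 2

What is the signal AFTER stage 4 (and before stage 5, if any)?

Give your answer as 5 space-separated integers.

Input: [1, 2, 0, 6, -4]
Stage 1 (DELAY): [0, 1, 2, 0, 6] = [0, 1, 2, 0, 6] -> [0, 1, 2, 0, 6]
Stage 2 (AMPLIFY -2): 0*-2=0, 1*-2=-2, 2*-2=-4, 0*-2=0, 6*-2=-12 -> [0, -2, -4, 0, -12]
Stage 3 (CLIP -8 12): clip(0,-8,12)=0, clip(-2,-8,12)=-2, clip(-4,-8,12)=-4, clip(0,-8,12)=0, clip(-12,-8,12)=-8 -> [0, -2, -4, 0, -8]
Stage 4 (CLIP -3 13): clip(0,-3,13)=0, clip(-2,-3,13)=-2, clip(-4,-3,13)=-3, clip(0,-3,13)=0, clip(-8,-3,13)=-3 -> [0, -2, -3, 0, -3]

Answer: 0 -2 -3 0 -3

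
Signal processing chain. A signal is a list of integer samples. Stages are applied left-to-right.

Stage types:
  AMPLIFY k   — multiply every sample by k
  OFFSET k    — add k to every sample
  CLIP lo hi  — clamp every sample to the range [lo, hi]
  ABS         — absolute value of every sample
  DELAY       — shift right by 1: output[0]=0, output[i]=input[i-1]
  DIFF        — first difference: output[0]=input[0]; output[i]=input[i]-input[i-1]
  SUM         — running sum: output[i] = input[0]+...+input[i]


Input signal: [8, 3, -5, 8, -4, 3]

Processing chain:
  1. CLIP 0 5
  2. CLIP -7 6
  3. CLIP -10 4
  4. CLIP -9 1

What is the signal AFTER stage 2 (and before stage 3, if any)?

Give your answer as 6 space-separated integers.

Answer: 5 3 0 5 0 3

Derivation:
Input: [8, 3, -5, 8, -4, 3]
Stage 1 (CLIP 0 5): clip(8,0,5)=5, clip(3,0,5)=3, clip(-5,0,5)=0, clip(8,0,5)=5, clip(-4,0,5)=0, clip(3,0,5)=3 -> [5, 3, 0, 5, 0, 3]
Stage 2 (CLIP -7 6): clip(5,-7,6)=5, clip(3,-7,6)=3, clip(0,-7,6)=0, clip(5,-7,6)=5, clip(0,-7,6)=0, clip(3,-7,6)=3 -> [5, 3, 0, 5, 0, 3]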